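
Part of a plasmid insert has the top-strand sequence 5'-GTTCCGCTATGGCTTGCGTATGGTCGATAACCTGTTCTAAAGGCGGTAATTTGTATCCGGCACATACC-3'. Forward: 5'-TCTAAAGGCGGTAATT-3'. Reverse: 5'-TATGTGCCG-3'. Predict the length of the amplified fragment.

Forward primer TCTAAAGGCGGTAATT is found on the top strand at positions 36–51.
Taking the reverse complement of TATGTGCCG gives CGGCACATA, found at positions 58–66 on the template; the primer anneals here to the top strand with its 3' end pointing upstream.
Product length = (reverse-primer end) − (forward-primer start) + 1 = 66 − 36 + 1 = 31 bp.

31 bp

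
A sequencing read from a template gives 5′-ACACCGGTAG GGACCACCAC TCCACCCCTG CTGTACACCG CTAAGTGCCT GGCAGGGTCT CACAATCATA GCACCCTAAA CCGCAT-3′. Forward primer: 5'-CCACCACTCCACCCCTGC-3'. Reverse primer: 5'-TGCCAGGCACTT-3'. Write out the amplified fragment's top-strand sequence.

The forward primer matches the template at positions 14–31.
Taking the reverse complement of TGCCAGGCACTT gives AAGTGCCTGGCA, found at positions 43–54 on the template; the primer anneals here to the top strand with its 3' end pointing upstream.
The product is the template from position 14 through 54 (41 bp).

5'-CCACCACTCCACCCCTGCTGTACACCGCTAAGTGCCTGGCA-3'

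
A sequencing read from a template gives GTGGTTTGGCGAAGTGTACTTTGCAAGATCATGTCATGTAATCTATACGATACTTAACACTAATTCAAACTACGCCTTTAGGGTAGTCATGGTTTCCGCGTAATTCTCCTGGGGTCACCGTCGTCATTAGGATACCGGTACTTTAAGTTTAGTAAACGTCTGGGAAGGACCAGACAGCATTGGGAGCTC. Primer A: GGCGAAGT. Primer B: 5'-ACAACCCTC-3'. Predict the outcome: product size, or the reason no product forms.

Primer B (ACAACCCTC) does not match the top strand, and its reverse complement GAGGGTTGT does not match either.
With no annealing site for primer B, no amplification occurs.

No product — primer B has no binding site in the template.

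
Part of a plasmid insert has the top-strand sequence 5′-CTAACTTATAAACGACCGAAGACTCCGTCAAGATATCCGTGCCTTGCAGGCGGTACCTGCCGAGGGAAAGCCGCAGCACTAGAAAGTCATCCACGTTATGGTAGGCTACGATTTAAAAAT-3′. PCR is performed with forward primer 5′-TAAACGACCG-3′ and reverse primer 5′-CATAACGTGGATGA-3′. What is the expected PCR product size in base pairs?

Forward primer TAAACGACCG is found on the top strand at positions 9–18.
Reverse complement of the reverse primer: TCATCCACGTTATG. This occurs on the top strand at positions 87–100.
The product runs from position 9 to position 100, so its length is 100 − 9 + 1 = 92 bp.

92 bp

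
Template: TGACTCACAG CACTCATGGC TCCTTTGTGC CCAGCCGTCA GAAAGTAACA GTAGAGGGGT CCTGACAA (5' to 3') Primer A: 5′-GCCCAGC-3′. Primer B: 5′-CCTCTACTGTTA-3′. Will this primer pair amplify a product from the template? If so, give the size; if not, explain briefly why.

Primer A (GCCCAGC) matches the top strand at positions 29–35; it acts as a forward primer.
Primer B's reverse complement is TAACAGTAGAGG, matching the top strand at positions 46–57; it acts as a reverse primer.
The 3' ends face each other across positions 29–57, giving a 29 bp product.

Yes — a 29 bp product.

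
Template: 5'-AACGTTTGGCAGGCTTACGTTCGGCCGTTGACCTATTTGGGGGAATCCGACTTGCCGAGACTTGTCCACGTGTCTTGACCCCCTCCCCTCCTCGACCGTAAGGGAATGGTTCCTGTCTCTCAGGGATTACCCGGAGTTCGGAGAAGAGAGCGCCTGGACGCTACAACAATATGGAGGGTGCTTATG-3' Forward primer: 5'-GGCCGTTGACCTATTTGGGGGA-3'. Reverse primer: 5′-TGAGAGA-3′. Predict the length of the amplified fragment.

The forward primer matches the template at positions 23–44.
Reverse complement of the reverse primer: TCTCTCA. This occurs on the top strand at positions 116–122.
Amplicon spans positions 23–122: 100 bp.

100 bp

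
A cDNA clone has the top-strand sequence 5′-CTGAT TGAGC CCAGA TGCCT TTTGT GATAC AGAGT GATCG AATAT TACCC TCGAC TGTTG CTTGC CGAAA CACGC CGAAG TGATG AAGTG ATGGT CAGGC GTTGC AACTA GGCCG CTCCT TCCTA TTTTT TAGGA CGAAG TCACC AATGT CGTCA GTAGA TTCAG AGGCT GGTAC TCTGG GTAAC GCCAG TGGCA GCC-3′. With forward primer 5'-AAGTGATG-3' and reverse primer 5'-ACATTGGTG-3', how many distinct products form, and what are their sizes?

The forward primer AAGTGATG matches the top strand at positions 78–85, 86–93.
The reverse primer's reverse complement is CACCAATGT, matching at positions 142–150.
Each forward site pairs with the reverse site to give a product ending at position 150: sizes 73, 65 bp.

Two products: 73 bp, 65 bp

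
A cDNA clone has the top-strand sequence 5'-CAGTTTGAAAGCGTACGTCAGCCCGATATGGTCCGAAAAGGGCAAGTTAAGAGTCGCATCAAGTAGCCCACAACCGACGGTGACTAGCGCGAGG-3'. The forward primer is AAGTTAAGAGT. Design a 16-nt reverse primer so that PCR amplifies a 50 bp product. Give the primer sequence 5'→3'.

5'-CTCGCGCTAGTCACCG-3'

The forward primer binds at positions 44–54, so a 50 bp product ends at position 44 + 50 − 1 = 93.
The reverse primer anneals to the top strand over positions 78–93, i.e. to CGGTGACTAGCGCGAG.
Its sequence written 5'→3' is the reverse complement: CTCGCGCTAGTCACCG.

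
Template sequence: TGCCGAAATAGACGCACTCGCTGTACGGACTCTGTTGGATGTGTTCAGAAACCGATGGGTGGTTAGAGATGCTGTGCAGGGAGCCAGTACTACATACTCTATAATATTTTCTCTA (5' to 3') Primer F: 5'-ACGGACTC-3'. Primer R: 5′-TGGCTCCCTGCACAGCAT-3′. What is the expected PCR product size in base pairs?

Scanning the template, ACGGACTC occurs at positions 25–32; this primer anneals to the bottom strand there with its 3' end pointing downstream.
The reverse primer's reverse complement is ATGCTGTGCAGGGAGCCA, which matches the template at positions 69–86.
The product runs from position 25 to position 86, so its length is 86 − 25 + 1 = 62 bp.

62 bp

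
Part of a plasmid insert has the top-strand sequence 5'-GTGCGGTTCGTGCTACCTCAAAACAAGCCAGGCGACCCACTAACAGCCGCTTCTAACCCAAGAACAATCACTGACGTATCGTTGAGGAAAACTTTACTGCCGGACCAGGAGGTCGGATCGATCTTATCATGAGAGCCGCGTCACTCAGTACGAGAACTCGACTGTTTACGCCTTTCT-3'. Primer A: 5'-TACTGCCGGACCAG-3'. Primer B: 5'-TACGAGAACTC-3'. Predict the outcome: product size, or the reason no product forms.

No product — both primers anneal to the same strand and extend in the same direction.

Primer A (TACTGCCGGACCAG) matches the top strand at positions 95–108 (3' end points downstream).
Primer B (TACGAGAACTC) also matches the top strand directly, at positions 149–159 — its reverse complement GAGTTCTCGTA is not present.
Both primers anneal to the bottom strand with 3' ends pointing the same way, so neither can prime synthesis back toward the other.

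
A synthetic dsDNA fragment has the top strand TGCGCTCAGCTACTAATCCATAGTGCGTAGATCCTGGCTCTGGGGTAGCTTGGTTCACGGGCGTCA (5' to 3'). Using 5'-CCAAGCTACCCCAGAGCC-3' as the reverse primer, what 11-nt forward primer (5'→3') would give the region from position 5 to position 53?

5'-CTCAGCTACTA-3'

The reverse primer's reverse complement GGCTCTGGGGTAGCTTGG matches the template at positions 36–53; the product starts at position 5.
The forward primer is identical to the top strand over positions 5–15: CTCAGCTACTA.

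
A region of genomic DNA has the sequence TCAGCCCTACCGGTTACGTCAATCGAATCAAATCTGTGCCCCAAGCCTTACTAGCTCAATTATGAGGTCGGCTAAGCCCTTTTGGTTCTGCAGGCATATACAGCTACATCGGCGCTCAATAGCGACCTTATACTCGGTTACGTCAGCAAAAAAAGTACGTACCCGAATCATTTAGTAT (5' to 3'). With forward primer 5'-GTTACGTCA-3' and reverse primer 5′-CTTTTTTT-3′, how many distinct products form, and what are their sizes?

Two products: 143 bp, 19 bp

The forward primer GTTACGTCA matches the top strand at positions 13–21, 137–145.
The reverse primer's reverse complement is AAAAAAAG, matching at positions 148–155.
Each forward site pairs with the reverse site to give a product ending at position 155: sizes 143, 19 bp.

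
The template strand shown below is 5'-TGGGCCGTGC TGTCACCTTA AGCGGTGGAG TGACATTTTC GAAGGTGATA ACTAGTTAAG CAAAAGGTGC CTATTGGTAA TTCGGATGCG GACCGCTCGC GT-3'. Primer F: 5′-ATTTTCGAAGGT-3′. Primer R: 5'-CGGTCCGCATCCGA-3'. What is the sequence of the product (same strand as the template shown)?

5'-ATTTTCGAAGGTGATAACTAGTTAAGCAAAAGGTGCCTATTGGTAATTCGGATGCGGACCG-3'

The forward primer matches the template at positions 35–46.
Reverse complement of the reverse primer: TCGGATGCGGACCG. This occurs on the top strand at positions 82–95.
The product is the template from position 35 through 95 (61 bp).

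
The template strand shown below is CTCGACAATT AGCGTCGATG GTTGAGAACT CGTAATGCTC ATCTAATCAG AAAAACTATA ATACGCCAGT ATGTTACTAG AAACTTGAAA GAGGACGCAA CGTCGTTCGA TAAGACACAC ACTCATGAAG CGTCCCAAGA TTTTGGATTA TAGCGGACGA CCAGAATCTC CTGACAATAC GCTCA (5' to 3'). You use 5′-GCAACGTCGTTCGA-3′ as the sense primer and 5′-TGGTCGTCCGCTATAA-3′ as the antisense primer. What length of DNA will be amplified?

67 bp

Scanning the template, GCAACGTCGTTCGA occurs at positions 97–110; this primer anneals to the bottom strand there with its 3' end pointing downstream.
Reverse complement of the reverse primer: TTATAGCGGACGACCA. This occurs on the top strand at positions 148–163.
Amplicon spans positions 97–163: 67 bp.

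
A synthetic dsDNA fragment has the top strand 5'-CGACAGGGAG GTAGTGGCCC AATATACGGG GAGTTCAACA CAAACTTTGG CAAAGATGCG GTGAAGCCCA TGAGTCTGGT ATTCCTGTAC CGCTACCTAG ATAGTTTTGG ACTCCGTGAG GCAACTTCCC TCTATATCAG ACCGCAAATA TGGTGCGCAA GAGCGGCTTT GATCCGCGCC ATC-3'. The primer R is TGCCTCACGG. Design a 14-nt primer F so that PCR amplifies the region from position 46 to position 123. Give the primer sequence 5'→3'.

The reverse primer's reverse complement CCGTGAGGCA matches the template at positions 114–123; the product starts at position 46.
The forward primer is identical to the top strand over positions 46–59: TTTGGCAAAGATGC.

5'-TTTGGCAAAGATGC-3'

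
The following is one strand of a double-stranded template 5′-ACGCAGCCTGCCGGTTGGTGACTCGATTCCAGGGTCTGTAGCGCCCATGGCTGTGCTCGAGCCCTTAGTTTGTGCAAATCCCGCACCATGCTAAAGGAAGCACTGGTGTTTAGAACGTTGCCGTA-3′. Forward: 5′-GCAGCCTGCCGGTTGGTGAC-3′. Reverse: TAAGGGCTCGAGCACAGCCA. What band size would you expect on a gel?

Scanning the template, GCAGCCTGCCGGTTGGTGAC occurs at positions 3–22; this primer anneals to the bottom strand there with its 3' end pointing downstream.
The reverse primer's reverse complement is TGGCTGTGCTCGAGCCCTTA, which matches the template at positions 48–67.
The product runs from position 3 to position 67, so its length is 67 − 3 + 1 = 65 bp.

65 bp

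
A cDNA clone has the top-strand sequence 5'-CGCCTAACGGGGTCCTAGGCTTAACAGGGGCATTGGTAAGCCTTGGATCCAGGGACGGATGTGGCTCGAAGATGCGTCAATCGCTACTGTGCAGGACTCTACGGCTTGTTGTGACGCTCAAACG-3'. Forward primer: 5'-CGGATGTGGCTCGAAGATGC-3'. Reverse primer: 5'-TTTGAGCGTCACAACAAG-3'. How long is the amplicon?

67 bp

Scanning the template, CGGATGTGGCTCGAAGATGC occurs at positions 56–75; this primer anneals to the bottom strand there with its 3' end pointing downstream.
Reverse complement of the reverse primer: CTTGTTGTGACGCTCAAA. This occurs on the top strand at positions 105–122.
Amplicon spans positions 56–122: 67 bp.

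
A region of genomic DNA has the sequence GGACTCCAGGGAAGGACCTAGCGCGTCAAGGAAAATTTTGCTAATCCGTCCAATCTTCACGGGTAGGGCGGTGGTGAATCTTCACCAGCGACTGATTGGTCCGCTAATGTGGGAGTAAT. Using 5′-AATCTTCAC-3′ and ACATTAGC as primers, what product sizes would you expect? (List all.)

The forward primer AATCTTCAC matches the top strand at positions 52–60, 77–85.
The reverse primer's reverse complement is GCTAATGT, matching at positions 103–110.
Each forward site pairs with the reverse site to give a product ending at position 110: sizes 59, 34 bp.

59 bp, 34 bp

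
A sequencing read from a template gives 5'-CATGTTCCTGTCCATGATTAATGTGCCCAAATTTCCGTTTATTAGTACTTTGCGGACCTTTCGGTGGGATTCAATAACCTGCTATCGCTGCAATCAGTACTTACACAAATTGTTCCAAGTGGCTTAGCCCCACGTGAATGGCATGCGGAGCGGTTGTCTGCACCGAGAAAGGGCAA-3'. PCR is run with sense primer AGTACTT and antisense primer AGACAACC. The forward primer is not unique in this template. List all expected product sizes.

116 bp, 64 bp

The forward primer AGTACTT matches the top strand at positions 44–50, 96–102.
The reverse primer's reverse complement is GGTTGTCT, matching at positions 152–159.
Each forward site pairs with the reverse site to give a product ending at position 159: sizes 116, 64 bp.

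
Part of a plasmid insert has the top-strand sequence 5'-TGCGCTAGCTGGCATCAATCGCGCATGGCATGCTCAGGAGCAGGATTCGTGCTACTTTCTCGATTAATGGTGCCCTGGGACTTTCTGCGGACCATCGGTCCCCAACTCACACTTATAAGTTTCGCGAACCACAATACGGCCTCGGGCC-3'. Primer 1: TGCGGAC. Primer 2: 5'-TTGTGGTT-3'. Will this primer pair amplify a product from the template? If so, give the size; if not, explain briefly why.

Yes — a 49 bp product.

Primer 1 (TGCGGAC) matches the top strand at positions 86–92; it acts as a forward primer.
Primer 2's reverse complement is AACCACAA, matching the top strand at positions 127–134; it acts as a reverse primer.
The 3' ends face each other across positions 86–134, giving a 49 bp product.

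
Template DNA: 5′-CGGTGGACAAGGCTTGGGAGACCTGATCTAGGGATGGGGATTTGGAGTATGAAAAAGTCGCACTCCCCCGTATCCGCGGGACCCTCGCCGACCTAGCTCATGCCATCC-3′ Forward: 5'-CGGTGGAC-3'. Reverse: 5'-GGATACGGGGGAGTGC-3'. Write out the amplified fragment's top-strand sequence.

5'-CGGTGGACAAGGCTTGGGAGACCTGATCTAGGGATGGGGATTTGGAGTATGAAAAAGTCGCACTCCCCCGTATCC-3'

Scanning the template, CGGTGGAC occurs at positions 1–8; this primer anneals to the bottom strand there with its 3' end pointing downstream.
Reverse complement of the reverse primer: GCACTCCCCCGTATCC. This occurs on the top strand at positions 60–75.
The product is the template from position 1 through 75 (75 bp).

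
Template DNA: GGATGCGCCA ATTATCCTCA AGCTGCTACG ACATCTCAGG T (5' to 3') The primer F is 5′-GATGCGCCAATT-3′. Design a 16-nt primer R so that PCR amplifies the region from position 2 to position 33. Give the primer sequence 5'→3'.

The product's 3' end on the top strand is position 33.
The reverse primer anneals to the top strand over positions 18–33, i.e. to TCAAGCTGCTACGACA.
Its sequence written 5'→3' is the reverse complement: TGTCGTAGCAGCTTGA.

5'-TGTCGTAGCAGCTTGA-3'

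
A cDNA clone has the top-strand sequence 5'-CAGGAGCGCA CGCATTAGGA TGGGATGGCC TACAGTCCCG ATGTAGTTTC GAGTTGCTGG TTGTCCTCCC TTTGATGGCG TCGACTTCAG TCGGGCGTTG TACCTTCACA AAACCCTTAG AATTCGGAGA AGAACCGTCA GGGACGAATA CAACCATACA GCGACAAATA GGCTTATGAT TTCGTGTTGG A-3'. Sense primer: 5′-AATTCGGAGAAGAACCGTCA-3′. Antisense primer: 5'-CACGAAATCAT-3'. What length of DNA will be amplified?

66 bp

Scanning the template, AATTCGGAGAAGAACCGTCA occurs at positions 121–140; this primer anneals to the bottom strand there with its 3' end pointing downstream.
Reverse complement of the reverse primer: ATGATTTCGTG. This occurs on the top strand at positions 176–186.
The product runs from position 121 to position 186, so its length is 186 − 121 + 1 = 66 bp.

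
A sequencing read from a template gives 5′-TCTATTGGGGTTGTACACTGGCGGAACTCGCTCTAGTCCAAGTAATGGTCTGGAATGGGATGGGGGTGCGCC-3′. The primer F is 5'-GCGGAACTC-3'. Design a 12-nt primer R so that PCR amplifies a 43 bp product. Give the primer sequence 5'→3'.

5'-CCATCCCATTCC-3'

The forward primer binds at positions 21–29, so a 43 bp product ends at position 21 + 43 − 1 = 63.
The reverse primer anneals to the top strand over positions 52–63, i.e. to GGAATGGGATGG.
Its sequence written 5'→3' is the reverse complement: CCATCCCATTCC.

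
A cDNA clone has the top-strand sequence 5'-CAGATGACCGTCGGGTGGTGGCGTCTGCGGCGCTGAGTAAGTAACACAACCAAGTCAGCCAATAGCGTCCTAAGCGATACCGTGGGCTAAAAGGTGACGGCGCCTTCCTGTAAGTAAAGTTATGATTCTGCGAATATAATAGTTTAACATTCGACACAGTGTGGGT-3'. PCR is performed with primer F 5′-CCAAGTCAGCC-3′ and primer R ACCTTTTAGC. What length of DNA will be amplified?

46 bp

Forward primer CCAAGTCAGCC is found on the top strand at positions 50–60.
Reverse complement of the reverse primer: GCTAAAAGGT. This occurs on the top strand at positions 86–95.
The product runs from position 50 to position 95, so its length is 95 − 50 + 1 = 46 bp.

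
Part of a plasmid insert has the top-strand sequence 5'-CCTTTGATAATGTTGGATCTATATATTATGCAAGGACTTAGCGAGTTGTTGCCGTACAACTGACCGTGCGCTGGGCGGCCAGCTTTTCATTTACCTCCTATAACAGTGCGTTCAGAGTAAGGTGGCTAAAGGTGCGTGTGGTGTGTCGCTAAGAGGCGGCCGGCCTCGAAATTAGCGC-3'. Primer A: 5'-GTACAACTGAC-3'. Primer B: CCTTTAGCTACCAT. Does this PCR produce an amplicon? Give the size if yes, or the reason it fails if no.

No product — primer B has no binding site in the template.

Primer B (CCTTTAGCTACCAT) does not match the top strand, and its reverse complement ATGGTAGCTAAAGG does not match either.
With no annealing site for primer B, no amplification occurs.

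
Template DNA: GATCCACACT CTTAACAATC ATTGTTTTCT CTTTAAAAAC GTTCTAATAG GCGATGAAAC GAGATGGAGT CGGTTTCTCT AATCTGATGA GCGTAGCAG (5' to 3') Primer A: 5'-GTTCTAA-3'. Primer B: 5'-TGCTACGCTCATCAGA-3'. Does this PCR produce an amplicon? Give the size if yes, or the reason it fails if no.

Primer A (GTTCTAA) matches the top strand at positions 41–47; it acts as a forward primer.
Primer B's reverse complement is TCTGATGAGCGTAGCA, matching the top strand at positions 83–98; it acts as a reverse primer.
The 3' ends face each other across positions 41–98, giving a 58 bp product.

Yes — a 58 bp product.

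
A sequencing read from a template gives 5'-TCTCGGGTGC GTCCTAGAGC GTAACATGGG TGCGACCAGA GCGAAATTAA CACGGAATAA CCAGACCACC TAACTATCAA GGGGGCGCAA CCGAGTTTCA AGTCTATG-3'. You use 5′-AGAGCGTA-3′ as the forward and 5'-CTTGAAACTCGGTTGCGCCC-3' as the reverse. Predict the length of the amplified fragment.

87 bp

Scanning the template, AGAGCGTA occurs at positions 16–23; this primer anneals to the bottom strand there with its 3' end pointing downstream.
Taking the reverse complement of CTTGAAACTCGGTTGCGCCC gives GGGCGCAACCGAGTTTCAAG, found at positions 83–102 on the template; the primer anneals here to the top strand with its 3' end pointing upstream.
Amplicon spans positions 16–102: 87 bp.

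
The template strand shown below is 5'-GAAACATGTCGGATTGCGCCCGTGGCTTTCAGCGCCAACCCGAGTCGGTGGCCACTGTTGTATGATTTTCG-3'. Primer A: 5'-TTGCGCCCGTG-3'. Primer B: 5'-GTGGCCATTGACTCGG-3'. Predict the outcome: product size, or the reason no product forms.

Primer B (GTGGCCATTGACTCGG) does not match the top strand, and its reverse complement CCGAGTCAATGGCCAC does not match either.
With no annealing site for primer B, no amplification occurs.

No product — primer B has no binding site in the template.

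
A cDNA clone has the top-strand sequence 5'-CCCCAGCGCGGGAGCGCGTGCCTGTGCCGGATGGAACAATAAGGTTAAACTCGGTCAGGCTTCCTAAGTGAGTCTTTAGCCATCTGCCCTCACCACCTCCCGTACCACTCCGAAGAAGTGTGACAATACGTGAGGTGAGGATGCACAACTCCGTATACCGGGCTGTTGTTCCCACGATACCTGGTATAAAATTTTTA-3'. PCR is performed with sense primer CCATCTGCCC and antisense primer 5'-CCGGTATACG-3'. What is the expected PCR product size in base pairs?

82 bp

Scanning the template, CCATCTGCCC occurs at positions 80–89; this primer anneals to the bottom strand there with its 3' end pointing downstream.
Reverse complement of the reverse primer: CGTATACCGG. This occurs on the top strand at positions 152–161.
The product runs from position 80 to position 161, so its length is 161 − 80 + 1 = 82 bp.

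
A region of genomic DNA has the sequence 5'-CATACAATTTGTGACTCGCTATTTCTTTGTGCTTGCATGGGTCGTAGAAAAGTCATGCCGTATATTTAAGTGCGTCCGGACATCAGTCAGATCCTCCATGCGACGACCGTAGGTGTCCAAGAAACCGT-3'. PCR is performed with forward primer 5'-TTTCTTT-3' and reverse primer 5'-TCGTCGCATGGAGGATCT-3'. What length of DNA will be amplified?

85 bp

Forward primer TTTCTTT is found on the top strand at positions 22–28.
The reverse primer's reverse complement is AGATCCTCCATGCGACGA, which matches the template at positions 89–106.
Amplicon spans positions 22–106: 85 bp.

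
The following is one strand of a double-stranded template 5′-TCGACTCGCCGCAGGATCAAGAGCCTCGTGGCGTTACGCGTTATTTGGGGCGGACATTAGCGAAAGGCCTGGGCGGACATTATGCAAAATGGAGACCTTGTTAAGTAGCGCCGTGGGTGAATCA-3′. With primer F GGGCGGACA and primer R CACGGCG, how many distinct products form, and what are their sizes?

Two products: 68 bp, 45 bp

The forward primer GGGCGGACA matches the top strand at positions 48–56, 71–79.
The reverse primer's reverse complement is CGCCGTG, matching at positions 109–115.
Each forward site pairs with the reverse site to give a product ending at position 115: sizes 68, 45 bp.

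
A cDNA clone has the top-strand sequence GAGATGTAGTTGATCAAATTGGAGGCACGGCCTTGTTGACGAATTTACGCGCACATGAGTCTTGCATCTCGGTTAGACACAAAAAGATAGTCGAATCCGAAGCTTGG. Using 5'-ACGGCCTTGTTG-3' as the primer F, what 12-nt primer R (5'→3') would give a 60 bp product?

5'-CTTTTTGTGTCT-3'

The forward primer binds at positions 27–38, so a 60 bp product ends at position 27 + 60 − 1 = 86.
The reverse primer anneals to the top strand over positions 75–86, i.e. to AGACACAAAAAG.
Its sequence written 5'→3' is the reverse complement: CTTTTTGTGTCT.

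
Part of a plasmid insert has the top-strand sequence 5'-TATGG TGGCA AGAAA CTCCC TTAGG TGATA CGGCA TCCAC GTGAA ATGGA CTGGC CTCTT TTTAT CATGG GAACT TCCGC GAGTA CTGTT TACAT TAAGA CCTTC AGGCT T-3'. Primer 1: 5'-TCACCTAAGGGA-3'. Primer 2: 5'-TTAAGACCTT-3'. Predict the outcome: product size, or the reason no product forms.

No product — the primers' 3' ends point away from each other.

Primer 1 (TCACCTAAGGGA) has reverse complement TCCCTTAGGTGA, which matches the top strand at positions 17–28; primer 1 anneals to the top strand there with its 3' end pointing upstream toward position 17.
Primer 2 (TTAAGACCTT) matches the top strand directly at positions 95–104; it anneals to the bottom strand with its 3' end pointing downstream toward position 104.
The 3' ends diverge (primer 1 extends toward position 1, primer 2 toward position 111), so the primers never converge on a shared product.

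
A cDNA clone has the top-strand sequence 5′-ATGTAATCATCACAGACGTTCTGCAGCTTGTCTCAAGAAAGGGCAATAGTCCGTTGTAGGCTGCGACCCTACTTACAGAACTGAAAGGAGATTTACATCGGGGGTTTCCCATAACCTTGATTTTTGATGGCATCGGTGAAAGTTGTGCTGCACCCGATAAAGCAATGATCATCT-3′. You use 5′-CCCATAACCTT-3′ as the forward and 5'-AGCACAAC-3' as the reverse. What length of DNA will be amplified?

42 bp

Forward primer CCCATAACCTT is found on the top strand at positions 108–118.
Reverse complement of the reverse primer: GTTGTGCT. This occurs on the top strand at positions 142–149.
Product length = (reverse-primer end) − (forward-primer start) + 1 = 149 − 108 + 1 = 42 bp.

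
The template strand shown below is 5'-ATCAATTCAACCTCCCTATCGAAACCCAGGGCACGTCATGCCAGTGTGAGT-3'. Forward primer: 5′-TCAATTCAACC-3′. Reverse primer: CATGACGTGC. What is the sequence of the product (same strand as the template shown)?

5'-TCAATTCAACCTCCCTATCGAAACCCAGGGCACGTCATG-3'

The forward primer matches the template at positions 2–12.
Taking the reverse complement of CATGACGTGC gives GCACGTCATG, found at positions 31–40 on the template; the primer anneals here to the top strand with its 3' end pointing upstream.
The product is the template from position 2 through 40 (39 bp).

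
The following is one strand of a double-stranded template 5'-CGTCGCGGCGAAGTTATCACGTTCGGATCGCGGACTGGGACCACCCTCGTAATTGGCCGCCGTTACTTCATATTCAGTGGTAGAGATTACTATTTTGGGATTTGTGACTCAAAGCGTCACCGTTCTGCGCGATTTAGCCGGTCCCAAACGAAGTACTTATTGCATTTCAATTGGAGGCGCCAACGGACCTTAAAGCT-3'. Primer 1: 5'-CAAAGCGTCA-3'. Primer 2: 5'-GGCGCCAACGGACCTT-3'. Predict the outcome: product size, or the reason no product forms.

No product — both primers anneal to the same strand and extend in the same direction.

Primer 1 (CAAAGCGTCA) matches the top strand at positions 110–119 (3' end points downstream).
Primer 2 (GGCGCCAACGGACCTT) also matches the top strand directly, at positions 176–191 — its reverse complement AAGGTCCGTTGGCGCC is not present.
Both primers anneal to the bottom strand with 3' ends pointing the same way, so neither can prime synthesis back toward the other.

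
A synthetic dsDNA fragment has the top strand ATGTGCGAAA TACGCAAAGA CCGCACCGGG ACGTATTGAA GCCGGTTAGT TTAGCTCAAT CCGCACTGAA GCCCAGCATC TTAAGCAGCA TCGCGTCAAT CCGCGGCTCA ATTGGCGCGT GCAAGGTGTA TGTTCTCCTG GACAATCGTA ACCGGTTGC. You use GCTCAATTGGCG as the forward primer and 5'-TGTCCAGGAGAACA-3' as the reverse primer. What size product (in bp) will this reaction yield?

The forward primer matches the template at positions 106–117.
The reverse primer's reverse complement is TGTTCTCCTGGACA, which matches the template at positions 131–144.
Amplicon spans positions 106–144: 39 bp.

39 bp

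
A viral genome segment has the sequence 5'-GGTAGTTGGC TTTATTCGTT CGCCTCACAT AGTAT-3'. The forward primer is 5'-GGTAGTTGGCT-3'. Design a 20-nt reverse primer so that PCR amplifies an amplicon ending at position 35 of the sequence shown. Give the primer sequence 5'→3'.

The forward primer binds at positions 1–11; the product's 3' end on the top strand is position 35.
The reverse primer anneals to the top strand over positions 16–35, i.e. to TCGTTCGCCTCACATAGTAT.
Its sequence written 5'→3' is the reverse complement: ATACTATGTGAGGCGAACGA.

5'-ATACTATGTGAGGCGAACGA-3'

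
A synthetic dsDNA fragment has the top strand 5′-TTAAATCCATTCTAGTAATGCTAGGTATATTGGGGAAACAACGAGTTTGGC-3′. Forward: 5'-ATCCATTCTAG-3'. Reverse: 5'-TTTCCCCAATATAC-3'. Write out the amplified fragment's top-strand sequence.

5'-ATCCATTCTAGTAATGCTAGGTATATTGGGGAAA-3'

Forward primer ATCCATTCTAG is found on the top strand at positions 5–15.
Taking the reverse complement of TTTCCCCAATATAC gives GTATATTGGGGAAA, found at positions 25–38 on the template; the primer anneals here to the top strand with its 3' end pointing upstream.
The product is the template from position 5 through 38 (34 bp).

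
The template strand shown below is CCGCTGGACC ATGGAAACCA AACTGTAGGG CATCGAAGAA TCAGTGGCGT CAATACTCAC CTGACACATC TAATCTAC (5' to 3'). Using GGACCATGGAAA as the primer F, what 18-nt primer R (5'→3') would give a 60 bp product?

The forward primer binds at positions 6–17, so a 60 bp product ends at position 6 + 60 − 1 = 65.
The reverse primer anneals to the top strand over positions 48–65, i.e. to CGTCAATACTCACCTGAC.
Its sequence written 5'→3' is the reverse complement: GTCAGGTGAGTATTGACG.

5'-GTCAGGTGAGTATTGACG-3'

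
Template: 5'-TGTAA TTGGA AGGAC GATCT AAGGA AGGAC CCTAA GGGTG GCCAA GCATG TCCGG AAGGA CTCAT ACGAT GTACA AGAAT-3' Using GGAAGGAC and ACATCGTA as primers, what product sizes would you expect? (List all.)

65 bp, 50 bp, 19 bp

The forward primer GGAAGGAC matches the top strand at positions 8–15, 23–30, 54–61.
The reverse primer's reverse complement is TACGATGT, matching at positions 65–72.
Each forward site pairs with the reverse site to give a product ending at position 72: sizes 65, 50, 19 bp.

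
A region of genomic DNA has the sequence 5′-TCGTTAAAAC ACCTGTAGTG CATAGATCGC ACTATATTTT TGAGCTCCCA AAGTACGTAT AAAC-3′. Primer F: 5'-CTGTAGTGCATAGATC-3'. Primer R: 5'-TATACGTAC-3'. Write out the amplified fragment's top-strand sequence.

Forward primer CTGTAGTGCATAGATC is found on the top strand at positions 13–28.
Reverse complement of the reverse primer: GTACGTATA. This occurs on the top strand at positions 53–61.
The product is the template from position 13 through 61 (49 bp).

5'-CTGTAGTGCATAGATCGCACTATATTTTTGAGCTCCCAAAGTACGTATA-3'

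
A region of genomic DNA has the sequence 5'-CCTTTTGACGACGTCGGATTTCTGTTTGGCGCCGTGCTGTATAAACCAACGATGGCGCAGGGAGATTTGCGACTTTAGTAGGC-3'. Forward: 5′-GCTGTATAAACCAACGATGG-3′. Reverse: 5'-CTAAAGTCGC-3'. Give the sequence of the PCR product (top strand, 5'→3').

5'-GCTGTATAAACCAACGATGGCGCAGGGAGATTTGCGACTTTAG-3'

Scanning the template, GCTGTATAAACCAACGATGG occurs at positions 36–55; this primer anneals to the bottom strand there with its 3' end pointing downstream.
Taking the reverse complement of CTAAAGTCGC gives GCGACTTTAG, found at positions 69–78 on the template; the primer anneals here to the top strand with its 3' end pointing upstream.
The product is the template from position 36 through 78 (43 bp).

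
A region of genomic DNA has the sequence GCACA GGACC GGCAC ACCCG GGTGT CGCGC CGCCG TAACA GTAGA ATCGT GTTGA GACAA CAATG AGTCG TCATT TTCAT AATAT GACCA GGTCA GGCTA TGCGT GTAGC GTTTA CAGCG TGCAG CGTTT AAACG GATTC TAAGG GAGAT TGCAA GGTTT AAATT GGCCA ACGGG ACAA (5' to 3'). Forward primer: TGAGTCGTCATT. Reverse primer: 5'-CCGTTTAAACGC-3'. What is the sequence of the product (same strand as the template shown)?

The forward primer matches the template at positions 64–75.
Reverse complement of the reverse primer: GCGTTTAAACGG. This occurs on the top strand at positions 125–136.
The product is the template from position 64 through 136 (73 bp).

5'-TGAGTCGTCATTTTCATAATATGACCAGGTCAGGCTATGCGTGTAGCGTTTACAGCGTGCAGCGTTTAAACGG-3'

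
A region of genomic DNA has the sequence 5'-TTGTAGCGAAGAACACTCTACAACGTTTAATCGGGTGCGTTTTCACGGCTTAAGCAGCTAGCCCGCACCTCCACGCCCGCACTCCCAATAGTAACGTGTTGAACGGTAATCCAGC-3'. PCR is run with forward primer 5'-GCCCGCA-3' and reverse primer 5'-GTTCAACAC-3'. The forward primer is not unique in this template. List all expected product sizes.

44 bp, 30 bp

The forward primer GCCCGCA matches the top strand at positions 61–67, 75–81.
The reverse primer's reverse complement is GTGTTGAAC, matching at positions 96–104.
Each forward site pairs with the reverse site to give a product ending at position 104: sizes 44, 30 bp.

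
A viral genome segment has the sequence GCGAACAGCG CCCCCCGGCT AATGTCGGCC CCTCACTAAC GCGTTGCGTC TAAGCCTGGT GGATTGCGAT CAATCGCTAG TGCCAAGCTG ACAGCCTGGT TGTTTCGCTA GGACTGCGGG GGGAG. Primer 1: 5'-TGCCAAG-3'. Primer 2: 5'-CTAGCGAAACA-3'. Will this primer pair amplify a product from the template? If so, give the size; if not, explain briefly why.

Primer 1 (TGCCAAG) matches the top strand at positions 81–87; it acts as a forward primer.
Primer 2's reverse complement is TGTTTCGCTAG, matching the top strand at positions 101–111; it acts as a reverse primer.
The 3' ends face each other across positions 81–111, giving a 31 bp product.

Yes — a 31 bp product.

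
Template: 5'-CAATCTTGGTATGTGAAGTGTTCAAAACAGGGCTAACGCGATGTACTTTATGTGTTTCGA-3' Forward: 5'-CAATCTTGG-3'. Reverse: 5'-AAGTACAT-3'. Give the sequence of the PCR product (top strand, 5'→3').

Scanning the template, CAATCTTGG occurs at positions 1–9; this primer anneals to the bottom strand there with its 3' end pointing downstream.
The reverse primer's reverse complement is ATGTACTT, which matches the template at positions 41–48.
The product is the template from position 1 through 48 (48 bp).

5'-CAATCTTGGTATGTGAAGTGTTCAAAACAGGGCTAACGCGATGTACTT-3'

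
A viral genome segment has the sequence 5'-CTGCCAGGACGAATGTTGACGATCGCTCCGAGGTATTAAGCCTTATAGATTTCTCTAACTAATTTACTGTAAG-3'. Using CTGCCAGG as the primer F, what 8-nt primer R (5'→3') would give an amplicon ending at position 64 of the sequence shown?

The forward primer binds at positions 1–8; the product's 3' end on the top strand is position 64.
The reverse primer anneals to the top strand over positions 57–64, i.e. to AACTAATT.
Its sequence written 5'→3' is the reverse complement: AATTAGTT.

5'-AATTAGTT-3'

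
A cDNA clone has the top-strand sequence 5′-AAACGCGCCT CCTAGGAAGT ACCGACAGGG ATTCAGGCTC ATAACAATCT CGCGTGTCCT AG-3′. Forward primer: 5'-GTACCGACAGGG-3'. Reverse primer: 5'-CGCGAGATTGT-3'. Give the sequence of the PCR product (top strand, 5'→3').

Scanning the template, GTACCGACAGGG occurs at positions 19–30; this primer anneals to the bottom strand there with its 3' end pointing downstream.
The reverse primer's reverse complement is ACAATCTCGCG, which matches the template at positions 44–54.
The product is the template from position 19 through 54 (36 bp).

5'-GTACCGACAGGGATTCAGGCTCATAACAATCTCGCG-3'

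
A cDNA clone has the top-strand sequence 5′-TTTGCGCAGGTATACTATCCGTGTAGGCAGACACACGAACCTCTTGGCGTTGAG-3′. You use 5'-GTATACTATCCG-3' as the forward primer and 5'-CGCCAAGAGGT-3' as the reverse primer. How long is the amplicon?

40 bp

The forward primer matches the template at positions 10–21.
The reverse primer's reverse complement is ACCTCTTGGCG, which matches the template at positions 39–49.
Amplicon spans positions 10–49: 40 bp.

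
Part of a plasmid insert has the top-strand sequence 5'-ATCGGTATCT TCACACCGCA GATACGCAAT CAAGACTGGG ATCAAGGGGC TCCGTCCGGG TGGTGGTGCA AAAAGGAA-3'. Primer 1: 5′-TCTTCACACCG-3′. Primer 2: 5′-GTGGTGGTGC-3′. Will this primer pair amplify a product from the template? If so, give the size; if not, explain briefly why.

Primer 1 (TCTTCACACCG) matches the top strand at positions 8–18 (3' end points downstream).
Primer 2 (GTGGTGGTGC) also matches the top strand directly, at positions 60–69 — its reverse complement GCACCACCAC is not present.
Both primers anneal to the bottom strand with 3' ends pointing the same way, so neither can prime synthesis back toward the other.

No product — both primers anneal to the same strand and extend in the same direction.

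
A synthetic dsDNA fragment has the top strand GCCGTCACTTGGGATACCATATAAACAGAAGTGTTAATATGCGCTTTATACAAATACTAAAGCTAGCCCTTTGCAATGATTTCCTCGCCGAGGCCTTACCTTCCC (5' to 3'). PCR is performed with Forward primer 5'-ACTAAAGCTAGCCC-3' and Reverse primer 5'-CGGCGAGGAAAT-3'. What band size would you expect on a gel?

Forward primer ACTAAAGCTAGCCC is found on the top strand at positions 56–69.
Reverse complement of the reverse primer: ATTTCCTCGCCG. This occurs on the top strand at positions 79–90.
Amplicon spans positions 56–90: 35 bp.

35 bp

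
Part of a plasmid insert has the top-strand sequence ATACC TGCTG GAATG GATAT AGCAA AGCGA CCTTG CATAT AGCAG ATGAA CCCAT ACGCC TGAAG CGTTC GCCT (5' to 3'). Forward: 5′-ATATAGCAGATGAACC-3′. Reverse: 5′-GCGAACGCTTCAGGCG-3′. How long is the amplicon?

Scanning the template, ATATAGCAGATGAACC occurs at positions 37–52; this primer anneals to the bottom strand there with its 3' end pointing downstream.
The reverse primer's reverse complement is CGCCTGAAGCGTTCGC, which matches the template at positions 57–72.
Product length = (reverse-primer end) − (forward-primer start) + 1 = 72 − 37 + 1 = 36 bp.

36 bp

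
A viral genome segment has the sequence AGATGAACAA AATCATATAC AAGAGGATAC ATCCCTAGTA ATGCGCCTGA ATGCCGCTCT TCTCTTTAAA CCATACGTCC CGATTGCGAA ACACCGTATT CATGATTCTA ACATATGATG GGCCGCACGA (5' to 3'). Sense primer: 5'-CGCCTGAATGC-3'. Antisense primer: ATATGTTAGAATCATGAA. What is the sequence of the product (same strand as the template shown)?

5'-CGCCTGAATGCCGCTCTTCTCTTTAAACCATACGTCCCGATTGCGAAACACCGTATTCATGATTCTAACATAT-3'

Forward primer CGCCTGAATGC is found on the top strand at positions 44–54.
The reverse primer's reverse complement is TTCATGATTCTAACATAT, which matches the template at positions 99–116.
The product is the template from position 44 through 116 (73 bp).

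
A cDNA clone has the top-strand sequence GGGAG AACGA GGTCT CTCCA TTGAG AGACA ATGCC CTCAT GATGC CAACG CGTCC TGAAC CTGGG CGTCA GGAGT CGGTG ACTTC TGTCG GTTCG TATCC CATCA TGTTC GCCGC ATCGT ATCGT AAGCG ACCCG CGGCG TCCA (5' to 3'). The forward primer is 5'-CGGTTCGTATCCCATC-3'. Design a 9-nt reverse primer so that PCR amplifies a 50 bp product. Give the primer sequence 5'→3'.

5'-CCGCGGGTC-3'

The forward primer binds at positions 89–104, so a 50 bp product ends at position 89 + 50 − 1 = 138.
The reverse primer anneals to the top strand over positions 130–138, i.e. to GACCCGCGG.
Its sequence written 5'→3' is the reverse complement: CCGCGGGTC.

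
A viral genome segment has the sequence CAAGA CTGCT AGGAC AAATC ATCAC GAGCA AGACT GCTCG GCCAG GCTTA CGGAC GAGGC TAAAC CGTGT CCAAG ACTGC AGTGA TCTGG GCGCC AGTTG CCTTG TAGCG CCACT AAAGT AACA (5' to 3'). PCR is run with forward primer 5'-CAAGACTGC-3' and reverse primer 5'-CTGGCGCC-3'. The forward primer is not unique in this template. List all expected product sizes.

The forward primer CAAGACTGC matches the top strand at positions 1–9, 29–37, 72–80.
The reverse primer's reverse complement is GGCGCCAG, matching at positions 90–97.
Each forward site pairs with the reverse site to give a product ending at position 97: sizes 97, 69, 26 bp.

97 bp, 69 bp, 26 bp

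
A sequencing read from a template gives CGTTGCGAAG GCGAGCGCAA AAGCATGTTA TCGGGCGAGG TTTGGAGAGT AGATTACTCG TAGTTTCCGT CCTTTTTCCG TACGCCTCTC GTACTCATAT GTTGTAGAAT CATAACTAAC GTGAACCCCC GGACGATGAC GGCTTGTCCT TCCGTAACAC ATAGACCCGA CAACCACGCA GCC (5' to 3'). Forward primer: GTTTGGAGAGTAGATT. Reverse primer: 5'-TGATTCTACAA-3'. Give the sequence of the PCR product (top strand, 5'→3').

Scanning the template, GTTTGGAGAGTAGATT occurs at positions 40–55; this primer anneals to the bottom strand there with its 3' end pointing downstream.
The reverse primer's reverse complement is TTGTAGAATCA, which matches the template at positions 102–112.
The product is the template from position 40 through 112 (73 bp).

5'-GTTTGGAGAGTAGATTACTCGTAGTTTCCGTCCTTTTTCCGTACGCCTCTCGTACTCATATGTTGTAGAATCA-3'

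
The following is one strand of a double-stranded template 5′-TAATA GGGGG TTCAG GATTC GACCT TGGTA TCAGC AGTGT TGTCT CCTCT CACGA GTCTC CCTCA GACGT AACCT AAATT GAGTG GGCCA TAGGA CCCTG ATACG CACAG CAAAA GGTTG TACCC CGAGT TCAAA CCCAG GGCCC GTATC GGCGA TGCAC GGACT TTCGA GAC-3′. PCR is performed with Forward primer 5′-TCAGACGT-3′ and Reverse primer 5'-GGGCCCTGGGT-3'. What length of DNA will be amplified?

83 bp

Forward primer TCAGACGT is found on the top strand at positions 63–70.
Reverse complement of the reverse primer: ACCCAGGGCCC. This occurs on the top strand at positions 135–145.
The product runs from position 63 to position 145, so its length is 145 − 63 + 1 = 83 bp.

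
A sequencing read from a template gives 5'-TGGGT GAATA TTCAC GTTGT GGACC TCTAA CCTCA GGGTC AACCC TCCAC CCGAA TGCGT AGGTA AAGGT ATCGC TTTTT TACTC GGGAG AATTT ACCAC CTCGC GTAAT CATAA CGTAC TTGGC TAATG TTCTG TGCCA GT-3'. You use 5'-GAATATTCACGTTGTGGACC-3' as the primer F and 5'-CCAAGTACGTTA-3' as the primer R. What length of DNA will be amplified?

The forward primer matches the template at positions 6–25.
Reverse complement of the reverse primer: TAACGTACTTGG. This occurs on the top strand at positions 113–124.
Product length = (reverse-primer end) − (forward-primer start) + 1 = 124 − 6 + 1 = 119 bp.

119 bp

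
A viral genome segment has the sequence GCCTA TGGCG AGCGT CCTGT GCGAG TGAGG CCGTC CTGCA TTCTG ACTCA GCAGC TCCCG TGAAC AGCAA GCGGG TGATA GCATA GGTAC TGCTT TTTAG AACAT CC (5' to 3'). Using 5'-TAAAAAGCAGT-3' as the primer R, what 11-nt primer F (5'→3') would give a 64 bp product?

The reverse primer's reverse complement ACTGCTTTTTA matches the template at positions 89–99, so the product ends at position 99.
A 64 bp product then starts at position 99 − 64 + 1 = 36.
The forward primer is identical to the top strand there: CTGCATTCTGA.

5'-CTGCATTCTGA-3'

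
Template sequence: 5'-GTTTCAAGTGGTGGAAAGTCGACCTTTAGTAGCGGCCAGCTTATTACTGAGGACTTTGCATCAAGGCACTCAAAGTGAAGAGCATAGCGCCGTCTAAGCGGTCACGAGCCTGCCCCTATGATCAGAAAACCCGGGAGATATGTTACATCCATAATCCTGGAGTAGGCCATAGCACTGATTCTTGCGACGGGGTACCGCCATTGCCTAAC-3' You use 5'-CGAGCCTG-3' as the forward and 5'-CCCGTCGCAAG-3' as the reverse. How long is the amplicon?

87 bp

Scanning the template, CGAGCCTG occurs at positions 105–112; this primer anneals to the bottom strand there with its 3' end pointing downstream.
Reverse complement of the reverse primer: CTTGCGACGGG. This occurs on the top strand at positions 181–191.
Product length = (reverse-primer end) − (forward-primer start) + 1 = 191 − 105 + 1 = 87 bp.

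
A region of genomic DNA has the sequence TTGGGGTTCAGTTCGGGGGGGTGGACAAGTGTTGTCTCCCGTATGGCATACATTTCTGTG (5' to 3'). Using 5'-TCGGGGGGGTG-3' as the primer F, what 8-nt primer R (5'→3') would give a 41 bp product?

5'-ATGTATGC-3'

The forward primer binds at positions 13–23, so a 41 bp product ends at position 13 + 41 − 1 = 53.
The reverse primer anneals to the top strand over positions 46–53, i.e. to GCATACAT.
Its sequence written 5'→3' is the reverse complement: ATGTATGC.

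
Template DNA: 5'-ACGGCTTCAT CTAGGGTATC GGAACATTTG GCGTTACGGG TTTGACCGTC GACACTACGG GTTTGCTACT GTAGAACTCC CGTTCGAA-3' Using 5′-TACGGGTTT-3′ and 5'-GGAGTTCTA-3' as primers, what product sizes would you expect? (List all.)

The forward primer TACGGGTTT matches the top strand at positions 35–43, 56–64.
The reverse primer's reverse complement is TAGAACTCC, matching at positions 72–80.
Each forward site pairs with the reverse site to give a product ending at position 80: sizes 46, 25 bp.

46 bp, 25 bp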